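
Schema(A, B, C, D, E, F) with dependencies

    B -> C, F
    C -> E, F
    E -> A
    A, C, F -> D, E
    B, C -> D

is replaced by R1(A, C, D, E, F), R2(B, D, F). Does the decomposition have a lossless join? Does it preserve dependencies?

lossy and not dependency-preserving

Lossless test: (D, F)⁺ = {D, F}, which is a superkey of neither fragment — lossy.
Dependency preservation: the restricted closure of {B} across the fragments never reaches {C, F}, so B → C, F cannot be enforced without a join — not preserved.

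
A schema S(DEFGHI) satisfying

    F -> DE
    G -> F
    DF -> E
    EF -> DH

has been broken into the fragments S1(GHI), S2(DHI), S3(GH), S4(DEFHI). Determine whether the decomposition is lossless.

Chase test. Columns are DEFGHI; row i has aⱼ where attribute j ∈ Si, else bᵢⱼ.
Initial tableau (one row per fragment):
  row 1: b11 b12 b13 a4 a5 a6
  row 2: a1 b22 b23 b24 a5 a6
  row 3: b31 b32 b33 a4 a5 b36
  row 4: a1 a2 a3 b44 a5 a6
Rows 1 and 3 agree on G; apply G→F and equate their F entries.
Rows 1 and 3 agree on F; apply F→DE and equate their DE entries.
No row becomes fully distinguished — the join is lossy.

No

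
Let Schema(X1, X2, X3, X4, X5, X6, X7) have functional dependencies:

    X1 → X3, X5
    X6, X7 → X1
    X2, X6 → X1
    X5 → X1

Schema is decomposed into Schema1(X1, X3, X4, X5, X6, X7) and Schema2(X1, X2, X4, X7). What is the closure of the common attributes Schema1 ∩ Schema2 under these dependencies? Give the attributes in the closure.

X1, X3, X4, X5, X7

Schema1 ∩ Schema2 = {X1, X4, X7}.
X1 → X3, X5 applies, adding X3, X5
Closure: {X1, X3, X4, X5, X7}.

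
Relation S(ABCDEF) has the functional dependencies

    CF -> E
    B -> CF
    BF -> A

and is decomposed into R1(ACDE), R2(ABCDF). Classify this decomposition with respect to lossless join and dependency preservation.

lossy and not dependency-preserving

Lossless test: (ACD)⁺ = {ACD}, which is a superkey of neither fragment — lossy.
Dependency preservation: the restricted closure of {CF} across the fragments never reaches {E}, so CF → E cannot be enforced without a join — not preserved.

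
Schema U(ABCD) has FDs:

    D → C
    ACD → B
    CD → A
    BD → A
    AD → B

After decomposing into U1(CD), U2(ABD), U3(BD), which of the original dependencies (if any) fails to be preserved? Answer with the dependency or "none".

none

D → C lies within U1.
ACD → B: restricted closure across fragments reaches B.
CD → A: restricted closure across fragments reaches A.
BD → A lies within U2.
AD → B lies within U2.
Every dependency is enforceable on the fragments, so the decomposition is dependency-preserving.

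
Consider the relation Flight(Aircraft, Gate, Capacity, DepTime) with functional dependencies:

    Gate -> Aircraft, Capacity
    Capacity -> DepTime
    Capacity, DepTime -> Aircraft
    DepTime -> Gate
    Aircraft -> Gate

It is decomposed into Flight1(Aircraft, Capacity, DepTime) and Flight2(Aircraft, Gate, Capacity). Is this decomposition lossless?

Common attributes: Flight1 ∩ Flight2 = {Aircraft, Capacity}.
Closure of {Aircraft, Capacity}: Capacity → DepTime applies, adding DepTime; DepTime → Gate applies, adding Gate. So (Aircraft, Capacity)⁺ = {Aircraft, Gate, Capacity, DepTime}.
This closure contains every attribute of Flight1, so Flight1 ∩ Flight2 → Flight1. The join is lossless.

Yes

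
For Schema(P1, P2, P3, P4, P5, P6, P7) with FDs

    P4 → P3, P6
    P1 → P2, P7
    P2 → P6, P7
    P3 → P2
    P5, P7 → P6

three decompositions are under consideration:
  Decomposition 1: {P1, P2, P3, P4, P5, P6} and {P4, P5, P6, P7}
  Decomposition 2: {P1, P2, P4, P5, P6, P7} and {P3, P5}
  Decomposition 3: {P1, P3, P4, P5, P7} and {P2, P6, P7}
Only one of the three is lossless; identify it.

Decomposition 1

Decomposition 1: common = {P4, P5, P6}, closure = {P2, P3, P4, P5, P6, P7} → lossless.
Decomposition 2: common = {P5}, closure = {P5} → lossy.
Decomposition 3: common = {P7}, closure = {P7} → lossy.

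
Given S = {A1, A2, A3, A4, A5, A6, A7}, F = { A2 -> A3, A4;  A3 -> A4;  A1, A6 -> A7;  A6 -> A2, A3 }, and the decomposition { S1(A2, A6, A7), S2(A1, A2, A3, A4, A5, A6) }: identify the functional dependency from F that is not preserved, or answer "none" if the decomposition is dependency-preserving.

A1, A6 -> A7

Check A1, A6 → A7: no single fragment contains all of {A1, A6, A7}, and the restricted closure of {A1, A6} across the fragments never reaches {A7}.
A2 → A3, A4 is preserved.
A3 → A4 is preserved.
A6 → A2, A3 is preserved.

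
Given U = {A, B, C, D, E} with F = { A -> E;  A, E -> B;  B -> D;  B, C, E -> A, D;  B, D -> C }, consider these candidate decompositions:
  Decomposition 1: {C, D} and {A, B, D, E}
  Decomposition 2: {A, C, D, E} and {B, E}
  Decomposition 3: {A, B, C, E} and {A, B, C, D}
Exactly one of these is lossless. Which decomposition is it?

Decomposition 3

Decomposition 1: common = {D}, closure = {D} → lossy.
Decomposition 2: common = {E}, closure = {E} → lossy.
Decomposition 3: common = {A, B, C}, closure = {A, B, C, D, E} → lossless.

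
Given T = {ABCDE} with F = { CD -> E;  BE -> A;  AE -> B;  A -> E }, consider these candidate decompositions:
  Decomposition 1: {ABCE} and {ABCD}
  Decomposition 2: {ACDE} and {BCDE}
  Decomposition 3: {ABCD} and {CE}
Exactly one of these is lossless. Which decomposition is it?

Decomposition 1

Decomposition 1: common = {ABC}, closure = {ABCE} → lossless.
Decomposition 2: common = {CDE}, closure = {CDE} → lossy.
Decomposition 3: common = {C}, closure = {C} → lossy.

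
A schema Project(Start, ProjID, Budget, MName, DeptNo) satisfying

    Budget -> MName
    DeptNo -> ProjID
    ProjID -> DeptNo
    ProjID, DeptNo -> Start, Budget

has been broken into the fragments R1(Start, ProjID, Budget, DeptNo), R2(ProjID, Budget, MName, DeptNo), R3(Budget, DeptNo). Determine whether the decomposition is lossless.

Yes

Chase test. Columns are Start, ProjID, Budget, MName, DeptNo; row i has aⱼ where attribute j ∈ Ri, else bᵢⱼ.
Initial tableau (one row per fragment):
  row 1: a1 a2 a3 b14 a5
  row 2: b21 a2 a3 a4 a5
  row 3: b31 b32 a3 b34 a5
Rows 1 and 2 agree on Budget; apply Budget→MName and equate their MName entries.
Rows 1 and 3 agree on Budget; apply Budget→MName and equate their MName entries.
Rows 1 and 3 agree on DeptNo; apply DeptNo→ProjID and equate their ProjID entries.
Rows 1 and 2 agree on ProjID, DeptNo; apply ProjID, DeptNo→Start, Budget and equate their Start, Budget entries.
Rows 1 and 3 agree on ProjID, DeptNo; apply ProjID, DeptNo→Start, Budget and equate their Start, Budget entries.
Row 1 is now all distinguished symbols — the join is lossless.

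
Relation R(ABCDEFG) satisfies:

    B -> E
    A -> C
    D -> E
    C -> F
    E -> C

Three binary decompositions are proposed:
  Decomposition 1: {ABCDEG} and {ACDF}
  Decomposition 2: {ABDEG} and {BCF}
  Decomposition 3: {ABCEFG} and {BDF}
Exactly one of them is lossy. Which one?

Decomposition 1: common = {ACD}, closure = {ACDEF} → lossless.
Decomposition 2: common = {B}, closure = {BCEF} → lossless.
Decomposition 3: common = {BF}, closure = {BCEF} → lossy.

Decomposition 3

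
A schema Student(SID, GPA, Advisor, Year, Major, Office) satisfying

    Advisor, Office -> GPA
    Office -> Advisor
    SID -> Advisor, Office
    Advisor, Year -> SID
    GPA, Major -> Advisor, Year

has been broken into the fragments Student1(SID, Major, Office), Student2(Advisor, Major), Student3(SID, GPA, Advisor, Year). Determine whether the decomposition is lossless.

No

Chase test. Columns are SID, GPA, Advisor, Year, Major, Office; row i has aⱼ where attribute j ∈ Studenti, else bᵢⱼ.
Initial tableau (one row per fragment):
  row 1: a1 b12 b13 b14 a5 a6
  row 2: b21 b22 a3 b24 a5 b26
  row 3: a1 a2 a3 a4 b35 b36
Rows 1 and 3 agree on SID; apply SID→Advisor, Office and equate their Advisor, Office entries.
Rows 1 and 3 agree on Advisor, Office; apply Advisor, Office→GPA and equate their GPA entries.
No row becomes fully distinguished — the join is lossy.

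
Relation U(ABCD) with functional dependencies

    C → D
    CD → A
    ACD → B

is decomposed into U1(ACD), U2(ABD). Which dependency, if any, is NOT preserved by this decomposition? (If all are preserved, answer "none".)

ACD → B

Check ACD → B: no single fragment contains all of {ABCD}, and the restricted closure of {ACD} across the fragments never reaches {B}.
C → D is preserved.
CD → A is preserved.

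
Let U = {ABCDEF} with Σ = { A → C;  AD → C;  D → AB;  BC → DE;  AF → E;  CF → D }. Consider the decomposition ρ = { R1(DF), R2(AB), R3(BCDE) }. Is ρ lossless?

Chase test. Columns are ABCDEF; row i has aⱼ where attribute j ∈ Ri, else bᵢⱼ.
Initial tableau (one row per fragment):
  row 1: b11 b12 b13 a4 b15 a6
  row 2: a1 a2 b23 b24 b25 b26
  row 3: b31 a2 a3 a4 a5 b36
Rows 1 and 3 agree on D; apply D→AB and equate their AB entries.
Rows 1 and 3 agree on A; apply A→C and equate their C entries.
Rows 1 and 3 agree on BC; apply BC→DE and equate their DE entries.
No row becomes fully distinguished — the join is lossy.

No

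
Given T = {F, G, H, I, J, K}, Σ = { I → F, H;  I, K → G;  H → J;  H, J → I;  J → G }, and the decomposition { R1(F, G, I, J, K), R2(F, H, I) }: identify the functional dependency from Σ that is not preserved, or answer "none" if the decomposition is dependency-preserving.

I → F, H lies within R2.
I, K → G lies within R1.
H → J: restricted closure across fragments reaches J.
H, J → I: restricted closure across fragments reaches I.
J → G lies within R1.
Every dependency is enforceable on the fragments, so the decomposition is dependency-preserving.

none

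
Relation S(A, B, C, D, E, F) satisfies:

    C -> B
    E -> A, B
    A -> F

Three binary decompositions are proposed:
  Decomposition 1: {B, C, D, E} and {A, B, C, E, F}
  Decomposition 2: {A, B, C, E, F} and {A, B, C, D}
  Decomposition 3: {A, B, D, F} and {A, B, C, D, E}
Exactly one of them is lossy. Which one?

Decomposition 1: common = {B, C, E}, closure = {A, B, C, E, F} → lossless.
Decomposition 2: common = {A, B, C}, closure = {A, B, C, F} → lossy.
Decomposition 3: common = {A, B, D}, closure = {A, B, D, F} → lossless.

Decomposition 2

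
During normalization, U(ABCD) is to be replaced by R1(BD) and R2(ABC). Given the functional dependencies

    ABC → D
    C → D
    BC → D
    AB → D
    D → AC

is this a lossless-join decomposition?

Common attributes: R1 ∩ R2 = {B}.
No dependency enlarges {B}, so (B)⁺ = {B}.
The closure contains neither all of R1 = {BD} nor all of R2 = {ABC}, so the common attributes are not a superkey of either fragment. The join is lossy.

No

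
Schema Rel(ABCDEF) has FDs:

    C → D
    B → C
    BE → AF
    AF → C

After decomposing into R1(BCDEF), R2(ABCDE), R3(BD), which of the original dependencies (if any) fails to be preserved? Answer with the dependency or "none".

Check AF → C: no single fragment contains all of {ACF}, and the restricted closure of {AF} across the fragments never reaches {C}.
C → D is preserved.
B → C is preserved.
BE → AF is preserved.

AF → C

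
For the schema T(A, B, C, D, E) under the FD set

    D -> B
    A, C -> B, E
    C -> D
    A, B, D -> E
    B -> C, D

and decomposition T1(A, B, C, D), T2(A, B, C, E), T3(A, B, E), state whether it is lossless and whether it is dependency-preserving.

Lossless test (chase): Rows 1 and 2 agree on A, C; apply A, C→B, E and equate their B, E entries. Rows 1 and 2 agree on C; apply C→D and equate their D entries. Rows 1 and 3 agree on B; apply B→C, D and equate their C, D entries. Row 1 is now all distinguished symbols — the join is lossless.
Dependency preservation: A, B, D → E is not contained in any single fragment, but the restricted closure of its left-hand side across the fragments still reaches the right-hand side; the remaining FDs each lie inside some fragment. All dependencies are preserved.

lossless and dependency-preserving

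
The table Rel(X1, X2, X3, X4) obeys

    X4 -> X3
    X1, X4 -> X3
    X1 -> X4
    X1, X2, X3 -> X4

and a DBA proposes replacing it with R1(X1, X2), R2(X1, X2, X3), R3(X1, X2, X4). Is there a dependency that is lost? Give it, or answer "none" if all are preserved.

Check X4 → X3: no single fragment contains all of {X3, X4}, and the restricted closure of {X4} across the fragments never reaches {X3}.
X1, X4 → X3 is preserved.
X1 → X4 is preserved.
X1, X2, X3 → X4 is preserved.

X4 -> X3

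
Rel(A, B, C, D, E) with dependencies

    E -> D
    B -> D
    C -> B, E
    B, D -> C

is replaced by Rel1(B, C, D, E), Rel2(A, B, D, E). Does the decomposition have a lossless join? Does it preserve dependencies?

Lossless test: (B, D, E)⁺ = {B, C, D, E}, which contains all of one fragment — lossless.
Dependency preservation: every FD's attributes lie within a single fragment, so each can be enforced locally — preserved.

lossless and dependency-preserving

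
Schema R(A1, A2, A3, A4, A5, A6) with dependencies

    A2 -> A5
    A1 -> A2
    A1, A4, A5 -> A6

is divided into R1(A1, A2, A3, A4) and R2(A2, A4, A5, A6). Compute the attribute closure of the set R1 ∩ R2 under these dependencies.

A2, A4, A5

R1 ∩ R2 = {A2, A4}.
A2 → A5 applies, adding A5
Closure: {A2, A4, A5}.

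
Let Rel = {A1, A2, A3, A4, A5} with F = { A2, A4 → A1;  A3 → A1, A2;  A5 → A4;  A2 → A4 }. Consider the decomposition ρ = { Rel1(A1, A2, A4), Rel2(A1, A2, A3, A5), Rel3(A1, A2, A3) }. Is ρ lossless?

Yes

Chase test. Columns are A1, A2, A3, A4, A5; row i has aⱼ where attribute j ∈ Reli, else bᵢⱼ.
Initial tableau (one row per fragment):
  row 1: a1 a2 b13 a4 b15
  row 2: a1 a2 a3 b24 a5
  row 3: a1 a2 a3 b34 b35
Rows 1 and 2 agree on A2; apply A2→A4 and equate their A4 entries.
Rows 1 and 3 agree on A2; apply A2→A4 and equate their A4 entries.
Row 2 is now all distinguished symbols — the join is lossless.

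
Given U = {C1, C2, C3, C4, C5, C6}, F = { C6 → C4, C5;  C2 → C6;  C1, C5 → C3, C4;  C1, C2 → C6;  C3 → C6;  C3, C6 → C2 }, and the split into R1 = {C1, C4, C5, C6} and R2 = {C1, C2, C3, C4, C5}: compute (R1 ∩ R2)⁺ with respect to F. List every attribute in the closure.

C1, C2, C3, C4, C5, C6

R1 ∩ R2 = {C1, C4, C5}.
C1, C5 → C3, C4 applies, adding C3
C3 → C6 applies, adding C6
C3, C6 → C2 applies, adding C2
Closure: {C1, C2, C3, C4, C5, C6}.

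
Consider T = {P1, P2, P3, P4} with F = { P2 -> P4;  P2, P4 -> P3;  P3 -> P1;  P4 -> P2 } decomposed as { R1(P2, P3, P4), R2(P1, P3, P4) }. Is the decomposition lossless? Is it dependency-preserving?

lossless and dependency-preserving

Lossless test: (P3, P4)⁺ = {P1, P2, P3, P4}, which contains all of one fragment — lossless.
Dependency preservation: every FD's attributes lie within a single fragment, so each can be enforced locally — preserved.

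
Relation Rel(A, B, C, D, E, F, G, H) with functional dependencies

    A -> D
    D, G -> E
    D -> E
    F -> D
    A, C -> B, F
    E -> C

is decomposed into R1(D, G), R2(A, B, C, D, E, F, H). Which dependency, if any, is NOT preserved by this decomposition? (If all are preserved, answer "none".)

A → D lies within R2.
D, G → E: restricted closure across fragments reaches E.
D → E lies within R2.
F → D lies within R2.
A, C → B, F lies within R2.
E → C lies within R2.
Every dependency is enforceable on the fragments, so the decomposition is dependency-preserving.

none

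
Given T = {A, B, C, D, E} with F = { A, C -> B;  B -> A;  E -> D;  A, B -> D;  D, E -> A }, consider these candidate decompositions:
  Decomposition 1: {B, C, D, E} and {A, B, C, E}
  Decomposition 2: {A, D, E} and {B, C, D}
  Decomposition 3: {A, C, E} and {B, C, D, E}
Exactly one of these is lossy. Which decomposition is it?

Decomposition 2

Decomposition 1: common = {B, C, E}, closure = {A, B, C, D, E} → lossless.
Decomposition 2: common = {D}, closure = {D} → lossy.
Decomposition 3: common = {C, E}, closure = {A, B, C, D, E} → lossless.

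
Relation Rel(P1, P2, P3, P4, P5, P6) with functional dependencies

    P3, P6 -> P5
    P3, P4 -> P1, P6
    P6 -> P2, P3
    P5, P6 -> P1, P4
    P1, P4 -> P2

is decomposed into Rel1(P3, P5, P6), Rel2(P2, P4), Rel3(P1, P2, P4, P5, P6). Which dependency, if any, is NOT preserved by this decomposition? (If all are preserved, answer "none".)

Check P3, P4 → P1, P6: no single fragment contains all of {P1, P3, P4, P6}, and the restricted closure of {P3, P4} across the fragments never reaches {P1, P6}.
P3, P6 → P5 is preserved.
P6 → P2, P3 is preserved.
P5, P6 → P1, P4 is preserved.
P1, P4 → P2 is preserved.

P3, P4 -> P1, P6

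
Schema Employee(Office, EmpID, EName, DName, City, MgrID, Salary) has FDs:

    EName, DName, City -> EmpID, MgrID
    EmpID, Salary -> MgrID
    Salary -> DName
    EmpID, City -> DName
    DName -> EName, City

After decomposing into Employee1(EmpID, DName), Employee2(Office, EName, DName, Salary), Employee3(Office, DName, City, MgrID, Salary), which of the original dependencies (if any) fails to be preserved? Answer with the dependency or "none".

Check EmpID, City → DName: no single fragment contains all of {EmpID, DName, City}, and the restricted closure of {EmpID, City} across the fragments never reaches {DName}.
EName, DName, City → EmpID, MgrID is preserved.
EmpID, Salary → MgrID is preserved.
Salary → DName is preserved.
DName → EName, City is preserved.

EmpID, City -> DName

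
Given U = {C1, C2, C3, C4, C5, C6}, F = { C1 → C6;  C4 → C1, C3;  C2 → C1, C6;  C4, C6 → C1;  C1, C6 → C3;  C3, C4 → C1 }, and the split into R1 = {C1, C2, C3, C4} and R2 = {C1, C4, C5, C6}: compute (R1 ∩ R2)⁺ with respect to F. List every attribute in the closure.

R1 ∩ R2 = {C1, C4}.
C1 → C6 applies, adding C6
C4 → C1, C3 applies, adding C3
Closure: {C1, C3, C4, C6}.

C1, C3, C4, C6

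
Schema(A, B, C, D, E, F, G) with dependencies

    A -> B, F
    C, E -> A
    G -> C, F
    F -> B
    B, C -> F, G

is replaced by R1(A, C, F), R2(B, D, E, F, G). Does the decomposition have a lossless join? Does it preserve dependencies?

Lossless test: (F)⁺ = {B, F}, which is a superkey of neither fragment — lossy.
Dependency preservation: the restricted closure of {C, E} across the fragments never reaches {A}, so C, E → A cannot be enforced without a join — not preserved.

lossy and not dependency-preserving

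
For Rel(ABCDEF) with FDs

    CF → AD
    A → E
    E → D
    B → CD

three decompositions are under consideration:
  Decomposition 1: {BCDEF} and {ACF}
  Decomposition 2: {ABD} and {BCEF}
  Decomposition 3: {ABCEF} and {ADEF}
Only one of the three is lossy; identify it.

Decomposition 2

Decomposition 1: common = {CF}, closure = {ACDEF} → lossless.
Decomposition 2: common = {B}, closure = {BCD} → lossy.
Decomposition 3: common = {AEF}, closure = {ADEF} → lossless.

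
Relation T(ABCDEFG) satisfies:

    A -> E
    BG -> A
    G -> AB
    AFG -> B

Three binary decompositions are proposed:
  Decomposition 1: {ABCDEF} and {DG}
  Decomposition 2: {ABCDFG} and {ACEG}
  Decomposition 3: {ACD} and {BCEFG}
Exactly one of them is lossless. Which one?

Decomposition 2

Decomposition 1: common = {D}, closure = {D} → lossy.
Decomposition 2: common = {ACG}, closure = {ABCEG} → lossless.
Decomposition 3: common = {C}, closure = {C} → lossy.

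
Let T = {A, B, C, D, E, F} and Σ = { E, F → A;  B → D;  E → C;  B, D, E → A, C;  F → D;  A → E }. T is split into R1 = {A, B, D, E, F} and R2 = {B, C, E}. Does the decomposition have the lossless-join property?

Common attributes: R1 ∩ R2 = {B, E}.
Closure of {B, E}: B → D applies, adding D; E → C applies, adding C; B, D, E → A, C applies, adding A. So (B, E)⁺ = {A, B, C, D, E}.
This closure contains every attribute of R2, so R1 ∩ R2 → R2. The join is lossless.

Yes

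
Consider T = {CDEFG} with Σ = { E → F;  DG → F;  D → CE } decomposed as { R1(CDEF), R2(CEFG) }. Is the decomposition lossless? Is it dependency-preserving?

Lossless test: (CEF)⁺ = {CEF}, which is a superkey of neither fragment — lossy.
Dependency preservation: DG → F is not contained in any single fragment, but the restricted closure of its left-hand side across the fragments still reaches the right-hand side; the remaining FDs each lie inside some fragment. All dependencies are preserved.

lossy but dependency-preserving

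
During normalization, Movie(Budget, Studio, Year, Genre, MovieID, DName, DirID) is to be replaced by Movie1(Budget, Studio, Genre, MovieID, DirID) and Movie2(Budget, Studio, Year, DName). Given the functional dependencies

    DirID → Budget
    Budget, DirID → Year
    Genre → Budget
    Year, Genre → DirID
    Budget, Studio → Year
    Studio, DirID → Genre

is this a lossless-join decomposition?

Common attributes: Movie1 ∩ Movie2 = {Budget, Studio}.
Closure of {Budget, Studio}: Budget, Studio → Year applies, adding Year. So (Budget, Studio)⁺ = {Budget, Studio, Year}.
The closure contains neither all of Movie1 = {Budget, Studio, Genre, MovieID, DirID} nor all of Movie2 = {Budget, Studio, Year, DName}, so the common attributes are not a superkey of either fragment. The join is lossy.

No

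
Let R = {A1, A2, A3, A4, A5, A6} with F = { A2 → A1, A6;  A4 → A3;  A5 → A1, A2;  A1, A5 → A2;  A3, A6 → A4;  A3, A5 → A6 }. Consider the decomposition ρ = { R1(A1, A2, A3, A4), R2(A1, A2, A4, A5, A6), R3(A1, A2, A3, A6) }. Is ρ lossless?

Chase test. Columns are A1, A2, A3, A4, A5, A6; row i has aⱼ where attribute j ∈ Ri, else bᵢⱼ.
Initial tableau (one row per fragment):
  row 1: a1 a2 a3 a4 b15 b16
  row 2: a1 a2 b23 a4 a5 a6
  row 3: a1 a2 a3 b34 b35 a6
Rows 1 and 2 agree on A2; apply A2→A1, A6 and equate their A1, A6 entries.
Rows 1 and 2 agree on A4; apply A4→A3 and equate their A3 entries.
Rows 1 and 3 agree on A3, A6; apply A3, A6→A4 and equate their A4 entries.
Row 2 is now all distinguished symbols — the join is lossless.

Yes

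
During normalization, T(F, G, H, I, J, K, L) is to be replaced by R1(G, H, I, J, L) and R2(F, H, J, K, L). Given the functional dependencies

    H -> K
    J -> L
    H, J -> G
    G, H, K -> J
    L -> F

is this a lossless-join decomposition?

Yes

Common attributes: R1 ∩ R2 = {H, J, L}.
Closure of {H, J, L}: H → K applies, adding K; H, J → G applies, adding G; L → F applies, adding F. So (H, J, L)⁺ = {F, G, H, J, K, L}.
This closure contains every attribute of R2, so R1 ∩ R2 → R2. The join is lossless.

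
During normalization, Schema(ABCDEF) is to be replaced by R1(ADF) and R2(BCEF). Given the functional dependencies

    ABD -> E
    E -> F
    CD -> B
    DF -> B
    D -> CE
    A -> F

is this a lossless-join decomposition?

Common attributes: R1 ∩ R2 = {F}.
No dependency enlarges {F}, so (F)⁺ = {F}.
The closure contains neither all of R1 = {ADF} nor all of R2 = {BCEF}, so the common attributes are not a superkey of either fragment. The join is lossy.

No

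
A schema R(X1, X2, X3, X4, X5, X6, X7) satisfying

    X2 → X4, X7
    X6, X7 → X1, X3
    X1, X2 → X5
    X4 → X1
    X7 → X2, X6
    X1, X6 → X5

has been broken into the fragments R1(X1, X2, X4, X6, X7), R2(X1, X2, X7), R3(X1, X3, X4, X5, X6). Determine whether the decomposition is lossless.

No

Chase test. Columns are X1, X2, X3, X4, X5, X6, X7; row i has aⱼ where attribute j ∈ Ri, else bᵢⱼ.
Initial tableau (one row per fragment):
  row 1: a1 a2 b13 a4 b15 a6 a7
  row 2: a1 a2 b23 b24 b25 b26 a7
  row 3: a1 b32 a3 a4 a5 a6 b37
Rows 1 and 2 agree on X2; apply X2→X4, X7 and equate their X4, X7 entries.
Rows 1 and 2 agree on X1, X2; apply X1, X2→X5 and equate their X5 entries.
Rows 1 and 2 agree on X7; apply X7→X2, X6 and equate their X2, X6 entries.
Rows 1 and 3 agree on X1, X6; apply X1, X6→X5 and equate their X5 entries.
Rows 1 and 2 agree on X6, X7; apply X6, X7→X1, X3 and equate their X1, X3 entries.
No row becomes fully distinguished — the join is lossy.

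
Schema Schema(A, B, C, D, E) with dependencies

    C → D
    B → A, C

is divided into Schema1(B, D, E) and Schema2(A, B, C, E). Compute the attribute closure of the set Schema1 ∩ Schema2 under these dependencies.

Schema1 ∩ Schema2 = {B, E}.
B → A, C applies, adding A, C
C → D applies, adding D
Closure: {A, B, C, D, E}.

A, B, C, D, E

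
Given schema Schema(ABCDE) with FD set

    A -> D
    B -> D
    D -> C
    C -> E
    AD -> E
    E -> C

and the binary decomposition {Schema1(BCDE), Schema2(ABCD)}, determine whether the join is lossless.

Yes

Common attributes: Schema1 ∩ Schema2 = {BCD}.
Closure of {BCD}: C → E applies, adding E. So (BCD)⁺ = {BCDE}.
This closure contains every attribute of Schema1, so Schema1 ∩ Schema2 → Schema1. The join is lossless.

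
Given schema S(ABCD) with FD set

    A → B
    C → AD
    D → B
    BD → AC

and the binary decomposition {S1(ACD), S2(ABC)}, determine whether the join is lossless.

Common attributes: S1 ∩ S2 = {AC}.
Closure of {AC}: A → B applies, adding B; C → AD applies, adding D. So (AC)⁺ = {ABCD}.
This closure contains every attribute of S1, so S1 ∩ S2 → S1. The join is lossless.

Yes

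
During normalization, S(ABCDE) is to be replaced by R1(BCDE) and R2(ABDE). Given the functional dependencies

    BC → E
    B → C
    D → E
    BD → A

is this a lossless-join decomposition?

Common attributes: R1 ∩ R2 = {BDE}.
Closure of {BDE}: B → C applies, adding C; BD → A applies, adding A. So (BDE)⁺ = {ABCDE}.
This closure contains every attribute of R1, so R1 ∩ R2 → R1. The join is lossless.

Yes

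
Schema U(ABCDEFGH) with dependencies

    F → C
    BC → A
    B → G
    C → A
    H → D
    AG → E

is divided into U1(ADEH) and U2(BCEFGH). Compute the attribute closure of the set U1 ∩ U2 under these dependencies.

DEH

U1 ∩ U2 = {EH}.
H → D applies, adding D
Closure: {DEH}.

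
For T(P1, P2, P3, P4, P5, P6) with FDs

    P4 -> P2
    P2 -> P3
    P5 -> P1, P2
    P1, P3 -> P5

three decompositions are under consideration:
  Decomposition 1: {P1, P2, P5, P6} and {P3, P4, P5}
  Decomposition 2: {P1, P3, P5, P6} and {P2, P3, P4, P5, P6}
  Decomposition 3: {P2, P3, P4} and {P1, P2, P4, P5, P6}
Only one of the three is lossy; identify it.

Decomposition 1: common = {P5}, closure = {P1, P2, P3, P5} → lossy.
Decomposition 2: common = {P3, P5, P6}, closure = {P1, P2, P3, P5, P6} → lossless.
Decomposition 3: common = {P2, P4}, closure = {P2, P3, P4} → lossless.

Decomposition 1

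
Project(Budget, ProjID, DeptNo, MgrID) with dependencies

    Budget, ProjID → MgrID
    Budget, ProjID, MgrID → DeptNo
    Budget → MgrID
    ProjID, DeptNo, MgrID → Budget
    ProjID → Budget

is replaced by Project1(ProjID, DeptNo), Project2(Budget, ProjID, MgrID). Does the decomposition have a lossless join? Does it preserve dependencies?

Lossless test: (ProjID)⁺ = {Budget, ProjID, DeptNo, MgrID}, which contains all of one fragment — lossless.
Dependency preservation: Budget, ProjID, MgrID → DeptNo; ProjID, DeptNo, MgrID → Budget are not contained in any single fragment, but the restricted closure of each left-hand side across the fragments still reaches the right-hand side; the remaining FDs each lie inside some fragment. All dependencies are preserved.

lossless and dependency-preserving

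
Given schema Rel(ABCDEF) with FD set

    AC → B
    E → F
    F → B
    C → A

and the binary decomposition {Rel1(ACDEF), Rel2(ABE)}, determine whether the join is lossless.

Yes

Common attributes: Rel1 ∩ Rel2 = {AE}.
Closure of {AE}: E → F applies, adding F; F → B applies, adding B. So (AE)⁺ = {ABEF}.
This closure contains every attribute of Rel2, so Rel1 ∩ Rel2 → Rel2. The join is lossless.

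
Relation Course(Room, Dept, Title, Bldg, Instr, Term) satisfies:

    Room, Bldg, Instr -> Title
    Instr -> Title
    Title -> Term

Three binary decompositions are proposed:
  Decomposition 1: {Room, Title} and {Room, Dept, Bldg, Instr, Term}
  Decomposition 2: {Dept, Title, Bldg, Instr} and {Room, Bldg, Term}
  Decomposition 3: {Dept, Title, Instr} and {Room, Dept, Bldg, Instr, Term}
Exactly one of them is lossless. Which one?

Decomposition 3

Decomposition 1: common = {Room}, closure = {Room} → lossy.
Decomposition 2: common = {Bldg}, closure = {Bldg} → lossy.
Decomposition 3: common = {Dept, Instr}, closure = {Dept, Title, Instr, Term} → lossless.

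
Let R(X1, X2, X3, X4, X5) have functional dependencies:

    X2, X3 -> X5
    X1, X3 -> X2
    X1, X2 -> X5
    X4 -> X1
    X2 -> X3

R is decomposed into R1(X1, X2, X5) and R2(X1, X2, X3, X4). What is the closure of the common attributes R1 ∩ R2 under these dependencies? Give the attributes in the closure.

R1 ∩ R2 = {X1, X2}.
X1, X2 → X5 applies, adding X5
X2 → X3 applies, adding X3
Closure: {X1, X2, X3, X5}.

X1, X2, X3, X5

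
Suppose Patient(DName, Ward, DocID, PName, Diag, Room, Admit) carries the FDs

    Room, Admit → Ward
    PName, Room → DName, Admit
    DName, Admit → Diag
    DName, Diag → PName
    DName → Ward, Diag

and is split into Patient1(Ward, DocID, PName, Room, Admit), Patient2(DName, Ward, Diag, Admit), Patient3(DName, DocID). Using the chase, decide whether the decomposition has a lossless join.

No

Chase test. Columns are DName, Ward, DocID, PName, Diag, Room, Admit; row i has aⱼ where attribute j ∈ Patienti, else bᵢⱼ.
Initial tableau (one row per fragment):
  row 1: b11 a2 a3 a4 b15 a6 a7
  row 2: a1 a2 b23 b24 a5 b26 a7
  row 3: a1 b32 a3 b34 b35 b36 b37
Rows 2 and 3 agree on DName; apply DName→Ward, Diag and equate their Ward, Diag entries.
Rows 2 and 3 agree on DName, Diag; apply DName, Diag→PName and equate their PName entries.
No row becomes fully distinguished — the join is lossy.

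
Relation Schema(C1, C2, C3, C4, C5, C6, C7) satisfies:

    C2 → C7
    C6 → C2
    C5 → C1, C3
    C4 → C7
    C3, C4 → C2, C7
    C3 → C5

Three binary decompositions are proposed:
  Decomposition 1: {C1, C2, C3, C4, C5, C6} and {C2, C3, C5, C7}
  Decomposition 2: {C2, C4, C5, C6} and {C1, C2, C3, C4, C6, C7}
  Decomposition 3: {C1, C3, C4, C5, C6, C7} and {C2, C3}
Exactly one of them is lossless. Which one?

Decomposition 1

Decomposition 1: common = {C2, C3, C5}, closure = {C1, C2, C3, C5, C7} → lossless.
Decomposition 2: common = {C2, C4, C6}, closure = {C2, C4, C6, C7} → lossy.
Decomposition 3: common = {C3}, closure = {C1, C3, C5} → lossy.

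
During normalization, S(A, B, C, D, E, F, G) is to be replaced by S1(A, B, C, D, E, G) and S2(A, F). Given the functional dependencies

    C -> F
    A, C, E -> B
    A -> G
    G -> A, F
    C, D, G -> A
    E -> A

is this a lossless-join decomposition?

Yes

Common attributes: S1 ∩ S2 = {A}.
Closure of {A}: A → G applies, adding G; G → A, F applies, adding F. So (A)⁺ = {A, F, G}.
This closure contains every attribute of S2, so S1 ∩ S2 → S2. The join is lossless.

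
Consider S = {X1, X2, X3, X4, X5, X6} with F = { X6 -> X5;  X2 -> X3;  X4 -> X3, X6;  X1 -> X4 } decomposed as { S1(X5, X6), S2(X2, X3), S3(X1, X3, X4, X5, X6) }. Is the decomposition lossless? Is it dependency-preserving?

Lossless test (chase): applying each FD to every pair of rows produces no changes in the tableau, so no row becomes fully distinguished — the join is lossy.
Dependency preservation: every FD's attributes lie within a single fragment, so each can be enforced locally — preserved.

lossy but dependency-preserving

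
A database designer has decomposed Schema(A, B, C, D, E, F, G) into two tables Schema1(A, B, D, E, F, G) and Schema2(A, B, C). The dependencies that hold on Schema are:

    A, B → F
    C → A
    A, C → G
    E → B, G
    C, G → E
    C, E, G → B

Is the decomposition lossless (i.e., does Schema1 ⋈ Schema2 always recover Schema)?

Common attributes: Schema1 ∩ Schema2 = {A, B}.
Closure of {A, B}: A, B → F applies, adding F. So (A, B)⁺ = {A, B, F}.
The closure contains neither all of Schema1 = {A, B, D, E, F, G} nor all of Schema2 = {A, B, C}, so the common attributes are not a superkey of either fragment. The join is lossy.

No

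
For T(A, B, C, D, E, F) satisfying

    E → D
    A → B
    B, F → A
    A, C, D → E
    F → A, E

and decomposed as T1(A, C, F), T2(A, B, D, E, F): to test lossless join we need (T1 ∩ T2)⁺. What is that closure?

A, B, D, E, F

T1 ∩ T2 = {A, F}.
A → B applies, adding B
F → A, E applies, adding E
E → D applies, adding D
Closure: {A, B, D, E, F}.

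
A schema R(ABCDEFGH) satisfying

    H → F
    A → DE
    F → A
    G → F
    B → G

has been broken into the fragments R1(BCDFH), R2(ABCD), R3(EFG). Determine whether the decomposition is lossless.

Chase test. Columns are ABCDEFGH; row i has aⱼ where attribute j ∈ Ri, else bᵢⱼ.
Initial tableau (one row per fragment):
  row 1: b11 a2 a3 a4 b15 a6 b17 a8
  row 2: a1 a2 a3 a4 b25 b26 b27 b28
  row 3: b31 b32 b33 b34 a5 a6 a7 b38
Rows 1 and 3 agree on F; apply F→A and equate their A entries.
Rows 1 and 2 agree on B; apply B→G and equate their G entries.
Rows 1 and 3 agree on A; apply A→DE and equate their DE entries.
Rows 1 and 2 agree on G; apply G→F and equate their F entries.
Rows 1 and 2 agree on F; apply F→A and equate their A entries.
Rows 1 and 2 agree on A; apply A→DE and equate their DE entries.
No row becomes fully distinguished — the join is lossy.

No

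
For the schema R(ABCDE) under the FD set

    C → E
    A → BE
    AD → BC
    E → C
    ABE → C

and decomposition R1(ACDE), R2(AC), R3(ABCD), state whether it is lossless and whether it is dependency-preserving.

lossless and dependency-preserving

Lossless test (chase): Rows 1 and 2 agree on C; apply C→E and equate their E entries. Rows 1 and 3 agree on C; apply C→E and equate their E entries. Rows 1 and 2 agree on A; apply A→BE and equate their BE entries. Rows 1 and 3 agree on A; apply A→BE and equate their BE entries. Row 1 is now all distinguished symbols — the join is lossless.
Dependency preservation: A → BE; ABE → C are not contained in any single fragment, but the restricted closure of each left-hand side across the fragments still reaches the right-hand side; the remaining FDs each lie inside some fragment. All dependencies are preserved.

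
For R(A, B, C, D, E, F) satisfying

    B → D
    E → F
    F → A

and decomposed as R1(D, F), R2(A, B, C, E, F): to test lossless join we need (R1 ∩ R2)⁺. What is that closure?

R1 ∩ R2 = {F}.
F → A applies, adding A
Closure: {A, F}.

A, F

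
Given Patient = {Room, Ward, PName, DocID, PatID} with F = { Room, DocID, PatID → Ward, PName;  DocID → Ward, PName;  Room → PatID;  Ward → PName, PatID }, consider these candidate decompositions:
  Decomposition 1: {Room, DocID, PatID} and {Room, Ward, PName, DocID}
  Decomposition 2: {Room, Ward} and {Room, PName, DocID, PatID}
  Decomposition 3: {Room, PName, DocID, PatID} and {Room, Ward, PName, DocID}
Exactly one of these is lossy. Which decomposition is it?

Decomposition 1: common = {Room, DocID}, closure = {Room, Ward, PName, DocID, PatID} → lossless.
Decomposition 2: common = {Room}, closure = {Room, PatID} → lossy.
Decomposition 3: common = {Room, PName, DocID}, closure = {Room, Ward, PName, DocID, PatID} → lossless.

Decomposition 2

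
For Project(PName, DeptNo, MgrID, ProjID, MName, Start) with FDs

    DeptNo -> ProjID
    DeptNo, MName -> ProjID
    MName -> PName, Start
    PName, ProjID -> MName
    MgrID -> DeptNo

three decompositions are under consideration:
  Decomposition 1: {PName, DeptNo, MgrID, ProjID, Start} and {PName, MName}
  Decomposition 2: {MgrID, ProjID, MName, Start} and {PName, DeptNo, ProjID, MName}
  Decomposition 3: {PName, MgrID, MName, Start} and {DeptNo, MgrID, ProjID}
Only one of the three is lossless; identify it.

Decomposition 1: common = {PName}, closure = {PName} → lossy.
Decomposition 2: common = {ProjID, MName}, closure = {PName, ProjID, MName, Start} → lossy.
Decomposition 3: common = {MgrID}, closure = {DeptNo, MgrID, ProjID} → lossless.

Decomposition 3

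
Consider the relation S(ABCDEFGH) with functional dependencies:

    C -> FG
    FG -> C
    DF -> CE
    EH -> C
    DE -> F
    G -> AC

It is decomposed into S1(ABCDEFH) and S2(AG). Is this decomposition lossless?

Common attributes: S1 ∩ S2 = {A}.
No dependency enlarges {A}, so (A)⁺ = {A}.
The closure contains neither all of S1 = {ABCDEFH} nor all of S2 = {AG}, so the common attributes are not a superkey of either fragment. The join is lossy.

No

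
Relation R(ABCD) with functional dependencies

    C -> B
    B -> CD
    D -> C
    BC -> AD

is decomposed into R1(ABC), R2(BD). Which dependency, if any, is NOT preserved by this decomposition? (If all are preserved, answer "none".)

C → B lies within R1.
B → CD: restricted closure across fragments reaches CD.
D → C: restricted closure across fragments reaches C.
BC → AD: restricted closure across fragments reaches AD.
Every dependency is enforceable on the fragments, so the decomposition is dependency-preserving.

none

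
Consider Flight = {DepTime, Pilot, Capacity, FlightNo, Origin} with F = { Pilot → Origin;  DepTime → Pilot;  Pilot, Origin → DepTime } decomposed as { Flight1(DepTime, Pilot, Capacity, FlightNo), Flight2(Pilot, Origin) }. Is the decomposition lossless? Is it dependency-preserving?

Lossless test: (Pilot)⁺ = {DepTime, Pilot, Origin}, which contains all of one fragment — lossless.
Dependency preservation: Pilot, Origin → DepTime is not contained in any single fragment, but the restricted closure of its left-hand side across the fragments still reaches the right-hand side; the remaining FDs each lie inside some fragment. All dependencies are preserved.

lossless and dependency-preserving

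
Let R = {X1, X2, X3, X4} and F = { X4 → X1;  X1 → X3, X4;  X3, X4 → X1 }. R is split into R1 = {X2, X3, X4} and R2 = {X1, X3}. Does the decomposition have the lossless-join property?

Common attributes: R1 ∩ R2 = {X3}.
No dependency enlarges {X3}, so (X3)⁺ = {X3}.
The closure contains neither all of R1 = {X2, X3, X4} nor all of R2 = {X1, X3}, so the common attributes are not a superkey of either fragment. The join is lossy.

No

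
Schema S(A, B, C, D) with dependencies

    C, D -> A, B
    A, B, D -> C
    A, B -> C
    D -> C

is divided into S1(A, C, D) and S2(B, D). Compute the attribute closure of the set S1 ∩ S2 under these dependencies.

S1 ∩ S2 = {D}.
D → C applies, adding C
C, D → A, B applies, adding A, B
Closure: {A, B, C, D}.

A, B, C, D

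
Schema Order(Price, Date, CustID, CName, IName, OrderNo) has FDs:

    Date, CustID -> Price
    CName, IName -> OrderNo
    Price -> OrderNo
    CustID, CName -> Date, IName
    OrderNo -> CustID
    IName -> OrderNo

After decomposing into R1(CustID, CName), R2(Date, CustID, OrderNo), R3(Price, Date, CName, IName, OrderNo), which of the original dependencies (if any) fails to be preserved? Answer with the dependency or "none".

CustID, CName -> Date, IName

Check CustID, CName → Date, IName: no single fragment contains all of {Date, CustID, CName, IName}, and the restricted closure of {CustID, CName} across the fragments never reaches {Date, IName}.
Date, CustID → Price is preserved.
CName, IName → OrderNo is preserved.
Price → OrderNo is preserved.
OrderNo → CustID is preserved.
IName → OrderNo is preserved.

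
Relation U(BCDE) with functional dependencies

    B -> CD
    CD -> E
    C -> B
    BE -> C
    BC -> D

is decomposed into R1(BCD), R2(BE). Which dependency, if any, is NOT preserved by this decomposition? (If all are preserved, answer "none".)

B → CD lies within R1.
CD → E: restricted closure across fragments reaches E.
C → B lies within R1.
BE → C: restricted closure across fragments reaches C.
BC → D lies within R1.
Every dependency is enforceable on the fragments, so the decomposition is dependency-preserving.

none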